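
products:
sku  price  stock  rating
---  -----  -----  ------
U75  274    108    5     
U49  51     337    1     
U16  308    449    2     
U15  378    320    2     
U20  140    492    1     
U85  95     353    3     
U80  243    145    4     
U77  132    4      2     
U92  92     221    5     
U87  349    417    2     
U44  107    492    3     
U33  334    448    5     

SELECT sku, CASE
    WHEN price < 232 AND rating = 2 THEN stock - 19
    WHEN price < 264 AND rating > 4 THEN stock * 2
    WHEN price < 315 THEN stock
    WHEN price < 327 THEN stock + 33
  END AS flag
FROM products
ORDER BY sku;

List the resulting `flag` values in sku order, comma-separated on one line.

NULL, 449, 492, NULL, 492, 337, 108, -15, 145, 353, NULL, 442

sku=U15: (no match → NULL) → NULL
sku=U16: price < 315 → 449
sku=U20: price < 315 → 492
sku=U33: (no match → NULL) → NULL
sku=U44: price < 315 → 492
sku=U49: price < 315 → 337
sku=U75: price < 315 → 108
sku=U77: price < 232 AND rating = 2 → -15
sku=U80: price < 315 → 145
sku=U85: price < 315 → 353
sku=U87: (no match → NULL) → NULL
sku=U92: price < 264 AND rating > 4 → 442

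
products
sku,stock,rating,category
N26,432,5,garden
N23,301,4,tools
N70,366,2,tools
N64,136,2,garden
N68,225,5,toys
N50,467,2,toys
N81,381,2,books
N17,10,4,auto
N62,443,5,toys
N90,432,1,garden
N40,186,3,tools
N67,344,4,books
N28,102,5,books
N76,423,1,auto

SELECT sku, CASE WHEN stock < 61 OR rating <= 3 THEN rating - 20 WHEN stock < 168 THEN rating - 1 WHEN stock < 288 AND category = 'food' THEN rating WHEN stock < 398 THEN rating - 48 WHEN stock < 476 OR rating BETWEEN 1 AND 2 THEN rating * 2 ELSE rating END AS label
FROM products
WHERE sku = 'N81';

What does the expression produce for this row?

-18

sku = N81: stock=381, rating=2, category=books.
stock < 61 OR rating <= 3 → true → -18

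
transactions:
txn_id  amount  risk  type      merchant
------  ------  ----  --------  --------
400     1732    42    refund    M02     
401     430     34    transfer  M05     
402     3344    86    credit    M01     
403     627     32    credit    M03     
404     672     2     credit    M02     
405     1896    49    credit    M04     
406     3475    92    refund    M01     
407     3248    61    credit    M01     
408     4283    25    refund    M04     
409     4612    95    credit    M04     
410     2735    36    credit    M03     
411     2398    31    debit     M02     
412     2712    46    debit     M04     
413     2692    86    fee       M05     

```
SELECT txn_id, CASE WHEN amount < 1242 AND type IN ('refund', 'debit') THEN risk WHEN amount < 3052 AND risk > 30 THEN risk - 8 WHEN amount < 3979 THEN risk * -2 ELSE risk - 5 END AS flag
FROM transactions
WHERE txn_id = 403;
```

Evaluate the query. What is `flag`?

24

txn_id = 403: amount=627, risk=32, type=credit, merchant=M03.
amount < 1242 AND type IN ('refund', 'debit') → false
amount < 3052 AND risk > 30 → true → 24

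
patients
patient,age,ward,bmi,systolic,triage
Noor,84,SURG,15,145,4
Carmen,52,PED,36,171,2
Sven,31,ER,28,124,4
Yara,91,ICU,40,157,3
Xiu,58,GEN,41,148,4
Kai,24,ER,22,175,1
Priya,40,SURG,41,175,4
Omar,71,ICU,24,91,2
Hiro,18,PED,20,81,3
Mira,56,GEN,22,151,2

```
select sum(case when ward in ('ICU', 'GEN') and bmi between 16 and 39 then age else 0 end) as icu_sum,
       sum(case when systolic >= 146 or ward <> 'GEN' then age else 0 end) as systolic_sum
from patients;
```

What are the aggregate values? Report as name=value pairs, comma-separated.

[icu_sum: ward in ('ICU', 'GEN') and bmi between 16 and 39]
patient=Noor: ✗
patient=Carmen: ✗
patient=Sven: ✗
patient=Yara: ✗
patient=Xiu: ✗
patient=Kai: ✗
patient=Priya: ✗
patient=Omar: ✓ → 71
patient=Hiro: ✗
patient=Mira: ✓ → 56
icu_sum = 71 + 56 = 127
—
[systolic_sum: systolic >= 146 or ward <> 'GEN']
patient=Noor: ✓ → 84
patient=Carmen: ✓ → 52
patient=Sven: ✓ → 31
patient=Yara: ✓ → 91
patient=Xiu: ✓ → 58
patient=Kai: ✓ → 24
patient=Priya: ✓ → 40
patient=Omar: ✓ → 71
patient=Hiro: ✓ → 18
patient=Mira: ✓ → 56
systolic_sum = 84 + 52 + 31 + 91 + 58 + 24 + 40 + 71 + 18 + 56 = 525

icu_sum=127, systolic_sum=525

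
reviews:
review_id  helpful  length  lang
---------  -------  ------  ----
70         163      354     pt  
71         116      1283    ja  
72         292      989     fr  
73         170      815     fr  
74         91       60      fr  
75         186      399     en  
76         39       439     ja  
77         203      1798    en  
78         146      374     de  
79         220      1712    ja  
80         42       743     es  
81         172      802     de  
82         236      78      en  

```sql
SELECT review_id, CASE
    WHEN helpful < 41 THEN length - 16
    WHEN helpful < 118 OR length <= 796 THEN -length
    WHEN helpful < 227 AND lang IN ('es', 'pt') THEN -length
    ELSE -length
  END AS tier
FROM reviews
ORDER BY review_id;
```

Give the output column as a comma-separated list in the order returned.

review_id=70: helpful < 118 OR length <= 796 → -354
review_id=71: helpful < 118 OR length <= 796 → -1283
review_id=72: ELSE → -989
review_id=73: ELSE → -815
review_id=74: helpful < 118 OR length <= 796 → -60
review_id=75: helpful < 118 OR length <= 796 → -399
review_id=76: helpful < 41 → 423
review_id=77: ELSE → -1798
review_id=78: helpful < 118 OR length <= 796 → -374
review_id=79: ELSE → -1712
review_id=80: helpful < 118 OR length <= 796 → -743
review_id=81: ELSE → -802
review_id=82: helpful < 118 OR length <= 796 → -78

-354, -1283, -989, -815, -60, -399, 423, -1798, -374, -1712, -743, -802, -78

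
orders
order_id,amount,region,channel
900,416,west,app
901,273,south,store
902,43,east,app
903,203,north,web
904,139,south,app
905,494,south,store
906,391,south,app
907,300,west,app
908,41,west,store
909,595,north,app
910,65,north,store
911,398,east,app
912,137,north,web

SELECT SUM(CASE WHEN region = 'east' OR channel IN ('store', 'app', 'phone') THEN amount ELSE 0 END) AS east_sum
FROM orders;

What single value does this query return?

3155

order_id=900: ✓ → 416
order_id=901: ✓ → 273
order_id=902: ✓ → 43
order_id=903: ✗
order_id=904: ✓ → 139
order_id=905: ✓ → 494
order_id=906: ✓ → 391
order_id=907: ✓ → 300
order_id=908: ✓ → 41
order_id=909: ✓ → 595
order_id=910: ✓ → 65
order_id=911: ✓ → 398
order_id=912: ✗
east_sum = 416 + 273 + 43 + 139 + 494 + 391 + 300 + 41 + 595 + 65 + 398 = 3155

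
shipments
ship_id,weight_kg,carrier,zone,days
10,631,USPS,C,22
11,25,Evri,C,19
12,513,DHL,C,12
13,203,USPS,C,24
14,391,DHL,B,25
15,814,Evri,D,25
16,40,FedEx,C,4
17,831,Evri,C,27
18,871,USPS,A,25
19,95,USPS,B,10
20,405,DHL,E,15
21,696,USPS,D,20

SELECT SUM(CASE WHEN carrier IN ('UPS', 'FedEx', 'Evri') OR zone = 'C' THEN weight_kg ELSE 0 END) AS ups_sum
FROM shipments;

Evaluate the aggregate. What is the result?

ship_id=10: ✓ → 631
ship_id=11: ✓ → 25
ship_id=12: ✓ → 513
ship_id=13: ✓ → 203
ship_id=14: ✗
ship_id=15: ✓ → 814
ship_id=16: ✓ → 40
ship_id=17: ✓ → 831
ship_id=18: ✗
ship_id=19: ✗
ship_id=20: ✗
ship_id=21: ✗
ups_sum = 631 + 25 + 513 + 203 + 814 + 40 + 831 = 3057

3057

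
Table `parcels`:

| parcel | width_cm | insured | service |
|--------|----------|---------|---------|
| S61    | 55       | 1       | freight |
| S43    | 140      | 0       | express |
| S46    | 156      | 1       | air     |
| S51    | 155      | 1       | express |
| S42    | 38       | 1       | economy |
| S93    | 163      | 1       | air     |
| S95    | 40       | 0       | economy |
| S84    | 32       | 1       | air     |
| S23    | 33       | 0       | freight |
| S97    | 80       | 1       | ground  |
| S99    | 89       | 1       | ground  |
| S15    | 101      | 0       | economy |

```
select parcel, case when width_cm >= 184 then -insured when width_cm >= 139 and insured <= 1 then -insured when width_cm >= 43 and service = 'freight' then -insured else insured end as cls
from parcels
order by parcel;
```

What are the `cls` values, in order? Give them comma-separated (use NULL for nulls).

0, 0, 1, 0, -1, -1, -1, 1, -1, 0, 1, 1

parcel=S15: ELSE → 0
parcel=S23: ELSE → 0
parcel=S42: ELSE → 1
parcel=S43: width_cm >= 139 and insured <= 1 → 0
parcel=S46: width_cm >= 139 and insured <= 1 → -1
parcel=S51: width_cm >= 139 and insured <= 1 → -1
parcel=S61: width_cm >= 43 and service = 'freight' → -1
parcel=S84: ELSE → 1
parcel=S93: width_cm >= 139 and insured <= 1 → -1
parcel=S95: ELSE → 0
parcel=S97: ELSE → 1
parcel=S99: ELSE → 1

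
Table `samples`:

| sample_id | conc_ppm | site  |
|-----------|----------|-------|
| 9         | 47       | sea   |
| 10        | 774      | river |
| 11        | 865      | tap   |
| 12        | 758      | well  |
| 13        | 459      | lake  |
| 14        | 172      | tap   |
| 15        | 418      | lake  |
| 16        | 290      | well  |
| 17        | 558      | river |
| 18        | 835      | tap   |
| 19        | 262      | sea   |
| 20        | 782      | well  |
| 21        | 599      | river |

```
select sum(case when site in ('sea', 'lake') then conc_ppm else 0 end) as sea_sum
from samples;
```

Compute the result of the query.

sample_id=9: ✓ → 47
sample_id=10: ✗
sample_id=11: ✗
sample_id=12: ✗
sample_id=13: ✓ → 459
sample_id=14: ✗
sample_id=15: ✓ → 418
sample_id=16: ✗
sample_id=17: ✗
sample_id=18: ✗
sample_id=19: ✓ → 262
sample_id=20: ✗
sample_id=21: ✗
sea_sum = 47 + 459 + 418 + 262 = 1186

1186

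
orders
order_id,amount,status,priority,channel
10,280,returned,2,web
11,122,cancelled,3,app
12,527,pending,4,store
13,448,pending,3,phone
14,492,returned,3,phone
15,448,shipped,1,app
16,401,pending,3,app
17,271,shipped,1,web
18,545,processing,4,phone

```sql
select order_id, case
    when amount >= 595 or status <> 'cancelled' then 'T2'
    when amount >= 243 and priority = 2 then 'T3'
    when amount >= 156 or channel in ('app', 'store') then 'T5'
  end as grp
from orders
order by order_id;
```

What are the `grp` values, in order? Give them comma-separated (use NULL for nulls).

order_id=10: amount >= 595 or status <> 'cancelled' → T2
order_id=11: amount >= 156 or channel in ('app', 'store') → T5
order_id=12: amount >= 595 or status <> 'cancelled' → T2
order_id=13: amount >= 595 or status <> 'cancelled' → T2
order_id=14: amount >= 595 or status <> 'cancelled' → T2
order_id=15: amount >= 595 or status <> 'cancelled' → T2
order_id=16: amount >= 595 or status <> 'cancelled' → T2
order_id=17: amount >= 595 or status <> 'cancelled' → T2
order_id=18: amount >= 595 or status <> 'cancelled' → T2

T2, T5, T2, T2, T2, T2, T2, T2, T2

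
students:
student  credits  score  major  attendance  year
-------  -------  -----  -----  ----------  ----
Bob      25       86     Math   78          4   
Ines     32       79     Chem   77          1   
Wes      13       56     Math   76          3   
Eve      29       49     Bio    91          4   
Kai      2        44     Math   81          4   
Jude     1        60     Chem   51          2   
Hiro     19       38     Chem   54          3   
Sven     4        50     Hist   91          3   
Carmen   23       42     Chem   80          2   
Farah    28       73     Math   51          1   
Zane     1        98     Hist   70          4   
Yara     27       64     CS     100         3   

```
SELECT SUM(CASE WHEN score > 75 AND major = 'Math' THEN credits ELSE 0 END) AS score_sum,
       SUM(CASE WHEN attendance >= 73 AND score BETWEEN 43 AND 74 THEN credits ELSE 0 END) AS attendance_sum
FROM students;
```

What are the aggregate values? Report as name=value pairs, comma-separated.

score_sum=25, attendance_sum=75

[score_sum: score > 75 AND major = 'Math']
student=Bob: ✓ → 25
student=Ines: ✗
student=Wes: ✗
student=Eve: ✗
student=Kai: ✗
student=Jude: ✗
student=Hiro: ✗
student=Sven: ✗
student=Carmen: ✗
student=Farah: ✗
student=Zane: ✗
student=Yara: ✗
score_sum = 25
—
[attendance_sum: attendance >= 73 AND score BETWEEN 43 AND 74]
student=Bob: ✗
student=Ines: ✗
student=Wes: ✓ → 13
student=Eve: ✓ → 29
student=Kai: ✓ → 2
student=Jude: ✗
student=Hiro: ✗
student=Sven: ✓ → 4
student=Carmen: ✗
student=Farah: ✗
student=Zane: ✗
student=Yara: ✓ → 27
attendance_sum = 13 + 29 + 2 + 4 + 27 = 75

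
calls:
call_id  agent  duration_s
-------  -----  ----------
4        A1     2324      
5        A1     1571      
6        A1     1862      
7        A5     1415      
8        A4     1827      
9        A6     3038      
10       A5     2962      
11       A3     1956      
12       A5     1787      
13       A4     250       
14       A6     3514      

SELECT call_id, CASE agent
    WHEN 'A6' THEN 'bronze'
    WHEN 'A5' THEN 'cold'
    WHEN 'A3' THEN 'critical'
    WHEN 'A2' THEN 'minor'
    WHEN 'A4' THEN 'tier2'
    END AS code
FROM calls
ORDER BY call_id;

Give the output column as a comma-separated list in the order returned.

call_id=4: (no match → NULL) → NULL
call_id=5: (no match → NULL) → NULL
call_id=6: (no match → NULL) → NULL
call_id=7: agent='A5' → cold
call_id=8: agent='A4' → tier2
call_id=9: agent='A6' → bronze
call_id=10: agent='A5' → cold
call_id=11: agent='A3' → critical
call_id=12: agent='A5' → cold
call_id=13: agent='A4' → tier2
call_id=14: agent='A6' → bronze

NULL, NULL, NULL, cold, tier2, bronze, cold, critical, cold, tier2, bronze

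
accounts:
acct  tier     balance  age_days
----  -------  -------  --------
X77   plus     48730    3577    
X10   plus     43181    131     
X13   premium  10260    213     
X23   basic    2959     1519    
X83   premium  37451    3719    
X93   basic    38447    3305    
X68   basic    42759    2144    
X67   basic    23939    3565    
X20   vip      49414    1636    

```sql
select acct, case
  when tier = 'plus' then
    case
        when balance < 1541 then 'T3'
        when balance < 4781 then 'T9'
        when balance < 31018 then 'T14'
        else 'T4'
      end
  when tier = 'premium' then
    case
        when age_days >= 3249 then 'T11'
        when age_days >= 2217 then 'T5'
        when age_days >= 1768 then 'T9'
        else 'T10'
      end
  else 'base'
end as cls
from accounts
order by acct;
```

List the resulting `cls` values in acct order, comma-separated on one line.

T4, T10, base, base, base, base, T4, T11, base

acct=X10: tier='plus' → inner[ELSE] → T4
acct=X13: tier='premium' → inner[ELSE] → T10
acct=X20: tier='vip' → outer ELSE → base
acct=X23: tier='basic' → outer ELSE → base
acct=X67: tier='basic' → outer ELSE → base
acct=X68: tier='basic' → outer ELSE → base
acct=X77: tier='plus' → inner[ELSE] → T4
acct=X83: tier='premium' → inner[age_days >= 3249] → T11
acct=X93: tier='basic' → outer ELSE → base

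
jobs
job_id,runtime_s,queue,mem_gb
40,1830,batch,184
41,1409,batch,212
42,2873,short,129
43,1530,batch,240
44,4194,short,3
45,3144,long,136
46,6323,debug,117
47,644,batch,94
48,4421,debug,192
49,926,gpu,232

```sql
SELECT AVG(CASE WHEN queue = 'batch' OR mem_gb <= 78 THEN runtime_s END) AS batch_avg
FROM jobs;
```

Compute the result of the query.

1921.4

job_id=40: ✓ → 1830
job_id=41: ✓ → 1409
job_id=42: ✗
job_id=43: ✓ → 1530
job_id=44: ✓ → 4194
job_id=45: ✗
job_id=46: ✗
job_id=47: ✓ → 644
job_id=48: ✗
job_id=49: ✗
batch_avg = (1830 + 1409 + 1530 + 4194 + 644) / 5 = 1921.4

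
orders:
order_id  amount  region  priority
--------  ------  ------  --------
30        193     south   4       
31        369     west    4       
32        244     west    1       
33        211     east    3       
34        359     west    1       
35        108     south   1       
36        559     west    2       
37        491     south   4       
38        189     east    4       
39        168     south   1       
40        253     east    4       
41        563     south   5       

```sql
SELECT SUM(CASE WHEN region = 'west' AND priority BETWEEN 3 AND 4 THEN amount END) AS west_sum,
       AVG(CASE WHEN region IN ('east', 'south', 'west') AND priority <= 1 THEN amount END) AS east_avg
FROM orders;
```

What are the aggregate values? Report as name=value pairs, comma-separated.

west_sum=369, east_avg=219.75

[west_sum: region = 'west' AND priority BETWEEN 3 AND 4]
order_id=30: ✗
order_id=31: ✓ → 369
order_id=32: ✗
order_id=33: ✗
order_id=34: ✗
order_id=35: ✗
order_id=36: ✗
order_id=37: ✗
order_id=38: ✗
order_id=39: ✗
order_id=40: ✗
order_id=41: ✗
west_sum = 369
—
[east_avg: region IN ('east', 'south', 'west') AND priority <= 1]
order_id=30: ✗
order_id=31: ✗
order_id=32: ✓ → 244
order_id=33: ✗
order_id=34: ✓ → 359
order_id=35: ✓ → 108
order_id=36: ✗
order_id=37: ✗
order_id=38: ✗
order_id=39: ✓ → 168
order_id=40: ✗
order_id=41: ✗
east_avg = (244 + 359 + 108 + 168) / 4 = 219.75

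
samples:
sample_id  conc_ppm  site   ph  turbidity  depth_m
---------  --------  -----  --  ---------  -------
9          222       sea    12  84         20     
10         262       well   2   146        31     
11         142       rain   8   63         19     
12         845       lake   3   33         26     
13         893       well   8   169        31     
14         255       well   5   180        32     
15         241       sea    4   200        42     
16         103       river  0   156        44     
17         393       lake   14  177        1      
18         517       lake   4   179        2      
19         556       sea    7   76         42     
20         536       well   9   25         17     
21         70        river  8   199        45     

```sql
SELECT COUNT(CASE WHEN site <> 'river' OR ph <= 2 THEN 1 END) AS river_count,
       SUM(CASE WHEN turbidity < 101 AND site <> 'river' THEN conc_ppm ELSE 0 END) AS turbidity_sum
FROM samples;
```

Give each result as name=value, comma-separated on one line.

river_count=12, turbidity_sum=2301

[river_count: site <> 'river' OR ph <= 2]
sample_id=9: ✓ → 1
sample_id=10: ✓ → 1
sample_id=11: ✓ → 1
sample_id=12: ✓ → 1
sample_id=13: ✓ → 1
sample_id=14: ✓ → 1
sample_id=15: ✓ → 1
sample_id=16: ✓ → 1
sample_id=17: ✓ → 1
sample_id=18: ✓ → 1
sample_id=19: ✓ → 1
sample_id=20: ✓ → 1
sample_id=21: ✗
river_count = COUNT(1, 1, 1, 1, 1, 1, 1, 1, 1, 1, 1, 1) = 12
—
[turbidity_sum: turbidity < 101 AND site <> 'river']
sample_id=9: ✓ → 222
sample_id=10: ✗
sample_id=11: ✓ → 142
sample_id=12: ✓ → 845
sample_id=13: ✗
sample_id=14: ✗
sample_id=15: ✗
sample_id=16: ✗
sample_id=17: ✗
sample_id=18: ✗
sample_id=19: ✓ → 556
sample_id=20: ✓ → 536
sample_id=21: ✗
turbidity_sum = 222 + 142 + 845 + 556 + 536 = 2301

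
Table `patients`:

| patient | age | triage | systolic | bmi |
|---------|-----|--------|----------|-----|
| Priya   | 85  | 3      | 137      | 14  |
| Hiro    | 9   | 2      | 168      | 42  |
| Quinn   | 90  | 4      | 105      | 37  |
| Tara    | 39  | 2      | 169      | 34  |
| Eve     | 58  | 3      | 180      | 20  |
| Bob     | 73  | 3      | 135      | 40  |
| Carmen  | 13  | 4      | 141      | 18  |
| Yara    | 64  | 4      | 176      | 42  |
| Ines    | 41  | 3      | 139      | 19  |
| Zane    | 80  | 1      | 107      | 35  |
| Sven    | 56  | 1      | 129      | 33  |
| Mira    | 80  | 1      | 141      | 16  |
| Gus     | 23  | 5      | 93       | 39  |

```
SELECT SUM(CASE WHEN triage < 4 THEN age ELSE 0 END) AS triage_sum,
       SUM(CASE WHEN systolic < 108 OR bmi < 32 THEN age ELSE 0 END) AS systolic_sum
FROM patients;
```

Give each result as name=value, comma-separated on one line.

triage_sum=521, systolic_sum=470

[triage_sum: triage < 4]
patient=Priya: ✓ → 85
patient=Hiro: ✓ → 9
patient=Quinn: ✗
patient=Tara: ✓ → 39
patient=Eve: ✓ → 58
patient=Bob: ✓ → 73
patient=Carmen: ✗
patient=Yara: ✗
patient=Ines: ✓ → 41
patient=Zane: ✓ → 80
patient=Sven: ✓ → 56
patient=Mira: ✓ → 80
patient=Gus: ✗
triage_sum = 85 + 9 + 39 + 58 + 73 + 41 + 80 + 56 + 80 = 521
—
[systolic_sum: systolic < 108 OR bmi < 32]
patient=Priya: ✓ → 85
patient=Hiro: ✗
patient=Quinn: ✓ → 90
patient=Tara: ✗
patient=Eve: ✓ → 58
patient=Bob: ✗
patient=Carmen: ✓ → 13
patient=Yara: ✗
patient=Ines: ✓ → 41
patient=Zane: ✓ → 80
patient=Sven: ✗
patient=Mira: ✓ → 80
patient=Gus: ✓ → 23
systolic_sum = 85 + 90 + 58 + 13 + 41 + 80 + 80 + 23 = 470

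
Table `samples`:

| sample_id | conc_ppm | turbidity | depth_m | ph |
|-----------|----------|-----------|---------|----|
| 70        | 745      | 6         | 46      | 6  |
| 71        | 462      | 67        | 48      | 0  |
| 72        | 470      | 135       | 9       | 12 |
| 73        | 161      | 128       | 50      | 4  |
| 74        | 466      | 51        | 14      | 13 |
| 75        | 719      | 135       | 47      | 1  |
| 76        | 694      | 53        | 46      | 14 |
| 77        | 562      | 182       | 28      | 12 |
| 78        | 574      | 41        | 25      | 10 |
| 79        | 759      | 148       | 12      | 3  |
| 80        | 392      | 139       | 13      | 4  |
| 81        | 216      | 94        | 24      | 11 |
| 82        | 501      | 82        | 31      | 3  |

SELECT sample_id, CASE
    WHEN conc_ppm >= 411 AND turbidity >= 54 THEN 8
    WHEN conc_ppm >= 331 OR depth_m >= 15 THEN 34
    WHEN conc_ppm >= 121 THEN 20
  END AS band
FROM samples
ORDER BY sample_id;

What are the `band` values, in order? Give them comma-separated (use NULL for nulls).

34, 8, 8, 34, 34, 8, 34, 8, 34, 8, 34, 34, 8

sample_id=70: conc_ppm >= 331 OR depth_m >= 15 → 34
sample_id=71: conc_ppm >= 411 AND turbidity >= 54 → 8
sample_id=72: conc_ppm >= 411 AND turbidity >= 54 → 8
sample_id=73: conc_ppm >= 331 OR depth_m >= 15 → 34
sample_id=74: conc_ppm >= 331 OR depth_m >= 15 → 34
sample_id=75: conc_ppm >= 411 AND turbidity >= 54 → 8
sample_id=76: conc_ppm >= 331 OR depth_m >= 15 → 34
sample_id=77: conc_ppm >= 411 AND turbidity >= 54 → 8
sample_id=78: conc_ppm >= 331 OR depth_m >= 15 → 34
sample_id=79: conc_ppm >= 411 AND turbidity >= 54 → 8
sample_id=80: conc_ppm >= 331 OR depth_m >= 15 → 34
sample_id=81: conc_ppm >= 331 OR depth_m >= 15 → 34
sample_id=82: conc_ppm >= 411 AND turbidity >= 54 → 8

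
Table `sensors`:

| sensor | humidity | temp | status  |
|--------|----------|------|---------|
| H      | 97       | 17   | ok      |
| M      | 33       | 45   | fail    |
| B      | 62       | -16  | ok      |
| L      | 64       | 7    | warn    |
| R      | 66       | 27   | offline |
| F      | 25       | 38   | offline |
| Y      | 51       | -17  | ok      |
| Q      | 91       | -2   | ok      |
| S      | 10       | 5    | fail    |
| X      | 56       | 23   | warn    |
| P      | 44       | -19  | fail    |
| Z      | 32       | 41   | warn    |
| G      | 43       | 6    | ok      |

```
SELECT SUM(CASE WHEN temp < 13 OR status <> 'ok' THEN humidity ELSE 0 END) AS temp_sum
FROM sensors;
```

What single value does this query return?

577

sensor=H: ✗
sensor=M: ✓ → 33
sensor=B: ✓ → 62
sensor=L: ✓ → 64
sensor=R: ✓ → 66
sensor=F: ✓ → 25
sensor=Y: ✓ → 51
sensor=Q: ✓ → 91
sensor=S: ✓ → 10
sensor=X: ✓ → 56
sensor=P: ✓ → 44
sensor=Z: ✓ → 32
sensor=G: ✓ → 43
temp_sum = 33 + 62 + 64 + 66 + 25 + 51 + 91 + 10 + 56 + 44 + 32 + 43 = 577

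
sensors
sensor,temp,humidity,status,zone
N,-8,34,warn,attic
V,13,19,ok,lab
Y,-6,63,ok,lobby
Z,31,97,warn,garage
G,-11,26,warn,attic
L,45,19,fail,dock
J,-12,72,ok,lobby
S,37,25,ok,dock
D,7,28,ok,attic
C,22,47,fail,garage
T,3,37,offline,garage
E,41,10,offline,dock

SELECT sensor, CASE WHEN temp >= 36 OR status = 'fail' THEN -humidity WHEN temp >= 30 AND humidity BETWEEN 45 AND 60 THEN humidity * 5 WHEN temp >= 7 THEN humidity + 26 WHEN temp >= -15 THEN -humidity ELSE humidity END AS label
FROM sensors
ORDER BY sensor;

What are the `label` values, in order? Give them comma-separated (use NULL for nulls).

sensor=C: temp >= 36 OR status = 'fail' → -47
sensor=D: temp >= 7 → 54
sensor=E: temp >= 36 OR status = 'fail' → -10
sensor=G: temp >= -15 → -26
sensor=J: temp >= -15 → -72
sensor=L: temp >= 36 OR status = 'fail' → -19
sensor=N: temp >= -15 → -34
sensor=S: temp >= 36 OR status = 'fail' → -25
sensor=T: temp >= -15 → -37
sensor=V: temp >= 7 → 45
sensor=Y: temp >= -15 → -63
sensor=Z: temp >= 7 → 123

-47, 54, -10, -26, -72, -19, -34, -25, -37, 45, -63, 123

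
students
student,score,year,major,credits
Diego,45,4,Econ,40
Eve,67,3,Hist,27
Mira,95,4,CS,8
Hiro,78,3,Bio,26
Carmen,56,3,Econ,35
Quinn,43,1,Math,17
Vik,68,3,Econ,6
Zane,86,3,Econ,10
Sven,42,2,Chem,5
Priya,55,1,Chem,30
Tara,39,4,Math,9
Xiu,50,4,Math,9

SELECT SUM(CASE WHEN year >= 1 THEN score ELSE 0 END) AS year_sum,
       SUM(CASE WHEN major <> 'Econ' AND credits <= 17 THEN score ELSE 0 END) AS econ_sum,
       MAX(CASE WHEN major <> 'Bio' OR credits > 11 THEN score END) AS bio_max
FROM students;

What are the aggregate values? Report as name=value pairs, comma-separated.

[year_sum: year >= 1]
student=Diego: ✓ → 45
student=Eve: ✓ → 67
student=Mira: ✓ → 95
student=Hiro: ✓ → 78
student=Carmen: ✓ → 56
student=Quinn: ✓ → 43
student=Vik: ✓ → 68
student=Zane: ✓ → 86
student=Sven: ✓ → 42
student=Priya: ✓ → 55
student=Tara: ✓ → 39
student=Xiu: ✓ → 50
year_sum = 45 + 67 + 95 + 78 + 56 + 43 + 68 + 86 + 42 + 55 + 39 + 50 = 724
—
[econ_sum: major <> 'Econ' AND credits <= 17]
student=Diego: ✗
student=Eve: ✗
student=Mira: ✓ → 95
student=Hiro: ✗
student=Carmen: ✗
student=Quinn: ✓ → 43
student=Vik: ✗
student=Zane: ✗
student=Sven: ✓ → 42
student=Priya: ✗
student=Tara: ✓ → 39
student=Xiu: ✓ → 50
econ_sum = 95 + 43 + 42 + 39 + 50 = 269
—
[bio_max: major <> 'Bio' OR credits > 11]
student=Diego: ✓ → 45
student=Eve: ✓ → 67
student=Mira: ✓ → 95
student=Hiro: ✓ → 78
student=Carmen: ✓ → 56
student=Quinn: ✓ → 43
student=Vik: ✓ → 68
student=Zane: ✓ → 86
student=Sven: ✓ → 42
student=Priya: ✓ → 55
student=Tara: ✓ → 39
student=Xiu: ✓ → 50
bio_max = MAX(45, 67, 95, 78, 56, 43, 68, 86, 42, 55, 39, 50) = 95

year_sum=724, econ_sum=269, bio_max=95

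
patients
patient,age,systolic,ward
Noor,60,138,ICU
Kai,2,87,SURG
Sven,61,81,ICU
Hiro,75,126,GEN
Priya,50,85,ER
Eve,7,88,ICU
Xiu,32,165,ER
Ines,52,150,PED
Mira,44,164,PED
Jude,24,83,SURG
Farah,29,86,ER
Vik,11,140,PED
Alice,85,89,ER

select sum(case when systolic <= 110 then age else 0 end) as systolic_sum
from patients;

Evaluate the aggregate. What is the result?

patient=Noor: ✗
patient=Kai: ✓ → 2
patient=Sven: ✓ → 61
patient=Hiro: ✗
patient=Priya: ✓ → 50
patient=Eve: ✓ → 7
patient=Xiu: ✗
patient=Ines: ✗
patient=Mira: ✗
patient=Jude: ✓ → 24
patient=Farah: ✓ → 29
patient=Vik: ✗
patient=Alice: ✓ → 85
systolic_sum = 2 + 61 + 50 + 7 + 24 + 29 + 85 = 258

258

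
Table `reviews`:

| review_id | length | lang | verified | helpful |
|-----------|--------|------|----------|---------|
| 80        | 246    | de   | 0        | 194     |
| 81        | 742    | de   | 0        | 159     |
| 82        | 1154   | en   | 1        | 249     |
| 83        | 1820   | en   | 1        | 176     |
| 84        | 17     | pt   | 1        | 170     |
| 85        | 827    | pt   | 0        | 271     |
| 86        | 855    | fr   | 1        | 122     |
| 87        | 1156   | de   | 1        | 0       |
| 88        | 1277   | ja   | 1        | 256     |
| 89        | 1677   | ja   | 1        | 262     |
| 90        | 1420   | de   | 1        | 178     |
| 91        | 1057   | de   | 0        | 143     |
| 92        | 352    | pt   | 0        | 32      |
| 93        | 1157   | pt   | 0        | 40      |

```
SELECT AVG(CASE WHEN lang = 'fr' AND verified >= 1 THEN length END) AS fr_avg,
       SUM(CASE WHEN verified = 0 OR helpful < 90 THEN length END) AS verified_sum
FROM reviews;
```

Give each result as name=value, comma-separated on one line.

[fr_avg: lang = 'fr' AND verified >= 1]
review_id=80: ✗
review_id=81: ✗
review_id=82: ✗
review_id=83: ✗
review_id=84: ✗
review_id=85: ✗
review_id=86: ✓ → 855
review_id=87: ✗
review_id=88: ✗
review_id=89: ✗
review_id=90: ✗
review_id=91: ✗
review_id=92: ✗
review_id=93: ✗
fr_avg = 855
—
[verified_sum: verified = 0 OR helpful < 90]
review_id=80: ✓ → 246
review_id=81: ✓ → 742
review_id=82: ✗
review_id=83: ✗
review_id=84: ✗
review_id=85: ✓ → 827
review_id=86: ✗
review_id=87: ✓ → 1156
review_id=88: ✗
review_id=89: ✗
review_id=90: ✗
review_id=91: ✓ → 1057
review_id=92: ✓ → 352
review_id=93: ✓ → 1157
verified_sum = 246 + 742 + 827 + 1156 + 1057 + 352 + 1157 = 5537

fr_avg=855, verified_sum=5537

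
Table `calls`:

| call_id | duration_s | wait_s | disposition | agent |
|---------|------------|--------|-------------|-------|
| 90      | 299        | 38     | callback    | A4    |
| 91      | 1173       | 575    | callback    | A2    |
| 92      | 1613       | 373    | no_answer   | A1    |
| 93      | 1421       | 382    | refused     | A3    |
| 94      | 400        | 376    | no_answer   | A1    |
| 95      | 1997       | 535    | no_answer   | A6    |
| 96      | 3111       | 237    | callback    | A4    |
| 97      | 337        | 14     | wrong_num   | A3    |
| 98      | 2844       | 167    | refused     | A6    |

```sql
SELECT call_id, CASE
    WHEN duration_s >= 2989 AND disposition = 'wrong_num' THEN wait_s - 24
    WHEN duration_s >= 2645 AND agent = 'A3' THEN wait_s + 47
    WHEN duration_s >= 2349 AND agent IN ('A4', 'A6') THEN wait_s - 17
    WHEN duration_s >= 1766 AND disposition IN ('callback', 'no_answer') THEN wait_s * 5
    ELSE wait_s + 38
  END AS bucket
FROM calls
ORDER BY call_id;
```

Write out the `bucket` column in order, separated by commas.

76, 613, 411, 420, 414, 2675, 220, 52, 150

call_id=90: ELSE → 76
call_id=91: ELSE → 613
call_id=92: ELSE → 411
call_id=93: ELSE → 420
call_id=94: ELSE → 414
call_id=95: duration_s >= 1766 AND disposition IN ('callback', 'no_answer') → 2675
call_id=96: duration_s >= 2349 AND agent IN ('A4', 'A6') → 220
call_id=97: ELSE → 52
call_id=98: duration_s >= 2349 AND agent IN ('A4', 'A6') → 150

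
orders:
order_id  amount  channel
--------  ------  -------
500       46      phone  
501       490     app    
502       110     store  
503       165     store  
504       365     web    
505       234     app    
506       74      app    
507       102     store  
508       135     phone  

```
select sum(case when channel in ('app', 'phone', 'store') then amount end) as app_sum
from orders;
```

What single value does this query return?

1356

order_id=500: ✓ → 46
order_id=501: ✓ → 490
order_id=502: ✓ → 110
order_id=503: ✓ → 165
order_id=504: ✗
order_id=505: ✓ → 234
order_id=506: ✓ → 74
order_id=507: ✓ → 102
order_id=508: ✓ → 135
app_sum = 46 + 490 + 110 + 165 + 234 + 74 + 102 + 135 = 1356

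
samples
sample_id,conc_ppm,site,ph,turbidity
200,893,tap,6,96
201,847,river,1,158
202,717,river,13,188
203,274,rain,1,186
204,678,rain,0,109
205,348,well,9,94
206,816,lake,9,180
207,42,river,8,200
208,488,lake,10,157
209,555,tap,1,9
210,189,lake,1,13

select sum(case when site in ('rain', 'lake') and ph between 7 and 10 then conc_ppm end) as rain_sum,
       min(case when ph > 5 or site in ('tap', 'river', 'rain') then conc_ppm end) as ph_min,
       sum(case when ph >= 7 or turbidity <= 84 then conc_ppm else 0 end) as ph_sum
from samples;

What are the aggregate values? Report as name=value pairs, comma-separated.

[rain_sum: site in ('rain', 'lake') and ph between 7 and 10]
sample_id=200: ✗
sample_id=201: ✗
sample_id=202: ✗
sample_id=203: ✗
sample_id=204: ✗
sample_id=205: ✗
sample_id=206: ✓ → 816
sample_id=207: ✗
sample_id=208: ✓ → 488
sample_id=209: ✗
sample_id=210: ✗
rain_sum = 816 + 488 = 1304
—
[ph_min: ph > 5 or site in ('tap', 'river', 'rain')]
sample_id=200: ✓ → 893
sample_id=201: ✓ → 847
sample_id=202: ✓ → 717
sample_id=203: ✓ → 274
sample_id=204: ✓ → 678
sample_id=205: ✓ → 348
sample_id=206: ✓ → 816
sample_id=207: ✓ → 42
sample_id=208: ✓ → 488
sample_id=209: ✓ → 555
sample_id=210: ✗
ph_min = MIN(893, 847, 717, 274, 678, 348, 816, 42, 488, 555) = 42
—
[ph_sum: ph >= 7 or turbidity <= 84]
sample_id=200: ✗
sample_id=201: ✗
sample_id=202: ✓ → 717
sample_id=203: ✗
sample_id=204: ✗
sample_id=205: ✓ → 348
sample_id=206: ✓ → 816
sample_id=207: ✓ → 42
sample_id=208: ✓ → 488
sample_id=209: ✓ → 555
sample_id=210: ✓ → 189
ph_sum = 717 + 348 + 816 + 42 + 488 + 555 + 189 = 3155

rain_sum=1304, ph_min=42, ph_sum=3155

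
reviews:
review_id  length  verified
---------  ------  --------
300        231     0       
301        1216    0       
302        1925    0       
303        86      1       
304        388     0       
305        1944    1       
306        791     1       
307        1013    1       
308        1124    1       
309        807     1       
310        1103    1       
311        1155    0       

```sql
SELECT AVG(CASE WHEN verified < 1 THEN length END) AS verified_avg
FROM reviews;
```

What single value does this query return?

983

review_id=300: ✓ → 231
review_id=301: ✓ → 1216
review_id=302: ✓ → 1925
review_id=303: ✗
review_id=304: ✓ → 388
review_id=305: ✗
review_id=306: ✗
review_id=307: ✗
review_id=308: ✗
review_id=309: ✗
review_id=310: ✗
review_id=311: ✓ → 1155
verified_avg = (231 + 1216 + 1925 + 388 + 1155) / 5 = 983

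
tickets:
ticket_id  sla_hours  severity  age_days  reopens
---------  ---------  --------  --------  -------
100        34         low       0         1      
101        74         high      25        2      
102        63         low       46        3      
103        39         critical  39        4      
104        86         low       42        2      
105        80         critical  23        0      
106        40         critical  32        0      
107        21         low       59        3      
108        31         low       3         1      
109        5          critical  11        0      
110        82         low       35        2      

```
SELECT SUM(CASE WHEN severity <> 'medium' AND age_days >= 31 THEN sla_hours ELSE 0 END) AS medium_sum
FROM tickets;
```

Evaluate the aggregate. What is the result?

ticket_id=100: ✗
ticket_id=101: ✗
ticket_id=102: ✓ → 63
ticket_id=103: ✓ → 39
ticket_id=104: ✓ → 86
ticket_id=105: ✗
ticket_id=106: ✓ → 40
ticket_id=107: ✓ → 21
ticket_id=108: ✗
ticket_id=109: ✗
ticket_id=110: ✓ → 82
medium_sum = 63 + 39 + 86 + 40 + 21 + 82 = 331

331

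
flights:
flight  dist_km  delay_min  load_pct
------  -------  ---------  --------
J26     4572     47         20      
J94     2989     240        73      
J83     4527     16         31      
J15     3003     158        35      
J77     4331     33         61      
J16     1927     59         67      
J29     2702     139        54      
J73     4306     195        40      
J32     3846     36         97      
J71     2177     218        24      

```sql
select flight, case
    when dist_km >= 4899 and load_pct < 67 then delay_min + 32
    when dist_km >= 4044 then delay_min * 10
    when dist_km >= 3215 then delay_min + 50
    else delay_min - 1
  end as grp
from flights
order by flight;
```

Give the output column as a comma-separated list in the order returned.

flight=J15: ELSE → 157
flight=J16: ELSE → 58
flight=J26: dist_km >= 4044 → 470
flight=J29: ELSE → 138
flight=J32: dist_km >= 3215 → 86
flight=J71: ELSE → 217
flight=J73: dist_km >= 4044 → 1950
flight=J77: dist_km >= 4044 → 330
flight=J83: dist_km >= 4044 → 160
flight=J94: ELSE → 239

157, 58, 470, 138, 86, 217, 1950, 330, 160, 239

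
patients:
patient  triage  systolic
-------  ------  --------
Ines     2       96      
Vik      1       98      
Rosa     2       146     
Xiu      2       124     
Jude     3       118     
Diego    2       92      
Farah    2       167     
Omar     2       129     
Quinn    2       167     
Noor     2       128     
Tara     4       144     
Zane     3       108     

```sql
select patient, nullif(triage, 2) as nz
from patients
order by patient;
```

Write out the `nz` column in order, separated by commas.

NULL, NULL, NULL, 3, NULL, NULL, NULL, NULL, 4, 1, NULL, 3

patient=Diego: triage=2 vs 2: equal → NULL
patient=Farah: triage=2 vs 2: equal → NULL
patient=Ines: triage=2 vs 2: equal → NULL
patient=Jude: triage=3 vs 2: differ → 3
patient=Noor: triage=2 vs 2: equal → NULL
patient=Omar: triage=2 vs 2: equal → NULL
patient=Quinn: triage=2 vs 2: equal → NULL
patient=Rosa: triage=2 vs 2: equal → NULL
patient=Tara: triage=4 vs 2: differ → 4
patient=Vik: triage=1 vs 2: differ → 1
patient=Xiu: triage=2 vs 2: equal → NULL
patient=Zane: triage=3 vs 2: differ → 3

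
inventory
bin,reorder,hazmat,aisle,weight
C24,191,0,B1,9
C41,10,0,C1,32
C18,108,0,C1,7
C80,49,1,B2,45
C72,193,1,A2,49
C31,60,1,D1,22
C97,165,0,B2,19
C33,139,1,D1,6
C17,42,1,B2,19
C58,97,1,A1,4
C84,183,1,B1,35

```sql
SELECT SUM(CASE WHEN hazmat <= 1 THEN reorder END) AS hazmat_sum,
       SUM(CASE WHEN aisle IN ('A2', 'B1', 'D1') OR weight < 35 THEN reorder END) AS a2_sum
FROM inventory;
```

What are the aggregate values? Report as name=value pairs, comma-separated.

hazmat_sum=1237, a2_sum=1188

[hazmat_sum: hazmat <= 1]
bin=C24: ✓ → 191
bin=C41: ✓ → 10
bin=C18: ✓ → 108
bin=C80: ✓ → 49
bin=C72: ✓ → 193
bin=C31: ✓ → 60
bin=C97: ✓ → 165
bin=C33: ✓ → 139
bin=C17: ✓ → 42
bin=C58: ✓ → 97
bin=C84: ✓ → 183
hazmat_sum = 191 + 10 + 108 + 49 + 193 + 60 + 165 + 139 + 42 + 97 + 183 = 1237
—
[a2_sum: aisle IN ('A2', 'B1', 'D1') OR weight < 35]
bin=C24: ✓ → 191
bin=C41: ✓ → 10
bin=C18: ✓ → 108
bin=C80: ✗
bin=C72: ✓ → 193
bin=C31: ✓ → 60
bin=C97: ✓ → 165
bin=C33: ✓ → 139
bin=C17: ✓ → 42
bin=C58: ✓ → 97
bin=C84: ✓ → 183
a2_sum = 191 + 10 + 108 + 193 + 60 + 165 + 139 + 42 + 97 + 183 = 1188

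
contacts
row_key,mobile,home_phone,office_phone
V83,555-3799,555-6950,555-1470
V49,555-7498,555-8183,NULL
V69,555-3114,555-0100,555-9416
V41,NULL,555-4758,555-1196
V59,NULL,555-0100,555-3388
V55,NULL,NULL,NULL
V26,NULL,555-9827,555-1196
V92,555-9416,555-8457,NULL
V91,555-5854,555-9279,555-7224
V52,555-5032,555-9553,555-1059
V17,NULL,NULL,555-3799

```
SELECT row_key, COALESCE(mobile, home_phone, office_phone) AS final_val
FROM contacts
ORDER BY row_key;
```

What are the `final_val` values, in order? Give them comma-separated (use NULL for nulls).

555-3799, 555-9827, 555-4758, 555-7498, 555-5032, NULL, 555-0100, 555-3114, 555-3799, 555-5854, 555-9416

row_key=V17: mobile=NULL, home_phone=NULL, office_phone=555-3799 → 555-3799
row_key=V26: mobile=NULL, home_phone=555-9827 → 555-9827
row_key=V41: mobile=NULL, home_phone=555-4758 → 555-4758
row_key=V49: mobile=555-7498 → 555-7498
row_key=V52: mobile=555-5032 → 555-5032
row_key=V55: mobile=NULL, home_phone=NULL, office_phone=NULL (all NULL) → NULL
row_key=V59: mobile=NULL, home_phone=555-0100 → 555-0100
row_key=V69: mobile=555-3114 → 555-3114
row_key=V83: mobile=555-3799 → 555-3799
row_key=V91: mobile=555-5854 → 555-5854
row_key=V92: mobile=555-9416 → 555-9416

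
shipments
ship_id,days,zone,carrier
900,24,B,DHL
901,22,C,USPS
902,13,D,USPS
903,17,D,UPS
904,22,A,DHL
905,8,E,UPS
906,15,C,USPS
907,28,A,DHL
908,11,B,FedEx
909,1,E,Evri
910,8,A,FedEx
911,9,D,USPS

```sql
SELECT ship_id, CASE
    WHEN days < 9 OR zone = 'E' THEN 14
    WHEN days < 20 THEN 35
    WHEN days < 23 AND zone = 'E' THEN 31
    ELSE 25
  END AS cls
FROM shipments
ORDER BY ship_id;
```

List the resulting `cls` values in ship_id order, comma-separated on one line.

ship_id=900: ELSE → 25
ship_id=901: ELSE → 25
ship_id=902: days < 20 → 35
ship_id=903: days < 20 → 35
ship_id=904: ELSE → 25
ship_id=905: days < 9 OR zone = 'E' → 14
ship_id=906: days < 20 → 35
ship_id=907: ELSE → 25
ship_id=908: days < 20 → 35
ship_id=909: days < 9 OR zone = 'E' → 14
ship_id=910: days < 9 OR zone = 'E' → 14
ship_id=911: days < 20 → 35

25, 25, 35, 35, 25, 14, 35, 25, 35, 14, 14, 35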